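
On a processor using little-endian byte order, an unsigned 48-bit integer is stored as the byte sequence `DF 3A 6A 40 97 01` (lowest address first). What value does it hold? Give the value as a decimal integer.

In little-endian order the low byte comes first in memory.
Reassemble most-significant byte first: 01 97 40 6A 3A DF → 0x0197406A3ADF.
0x0197406A3ADF = 1749132393183.

1749132393183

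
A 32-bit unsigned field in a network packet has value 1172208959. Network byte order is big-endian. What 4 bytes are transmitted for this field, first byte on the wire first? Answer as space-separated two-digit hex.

1172208959 in hexadecimal, padded to 32 bits, is 0x45DE7D3F.
Split into bytes (most-significant first): 45 DE 7D 3F.
Big-endian stores the most-significant byte at the lowest address.
So the memory order matches the most-significant-first order: 45 DE 7D 3F.

45 DE 7D 3F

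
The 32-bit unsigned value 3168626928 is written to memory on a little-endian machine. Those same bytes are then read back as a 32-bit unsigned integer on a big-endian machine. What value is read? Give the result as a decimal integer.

3168626928 in 32-bit hexadecimal is 0xBCDD68F0.
Stored little-endian, the bytes at ascending addresses are F0 68 DD BC.
Read back as big-endian, the last byte is least significant, giving 0xF068DDBC.
0xF068DDBC = 4033404348.

4033404348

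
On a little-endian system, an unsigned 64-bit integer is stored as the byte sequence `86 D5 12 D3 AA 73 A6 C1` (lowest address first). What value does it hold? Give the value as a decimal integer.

In little-endian order the low byte comes first in memory.
Reassemble most-significant byte first: C1 A6 73 AA D3 12 D5 86 → 0xC1A673AAD312D586.
0xC1A673AAD312D586 = 13953967672976921990.

13953967672976921990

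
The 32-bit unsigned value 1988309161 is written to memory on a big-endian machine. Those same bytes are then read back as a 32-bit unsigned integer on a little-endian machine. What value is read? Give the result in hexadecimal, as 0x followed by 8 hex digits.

1988309161 in 32-bit hexadecimal is 0x768330A9.
Stored big-endian, the bytes at ascending addresses are 76 83 30 A9.
Read back as little-endian, the first byte is least significant, giving 0xA9308376.

0xA9308376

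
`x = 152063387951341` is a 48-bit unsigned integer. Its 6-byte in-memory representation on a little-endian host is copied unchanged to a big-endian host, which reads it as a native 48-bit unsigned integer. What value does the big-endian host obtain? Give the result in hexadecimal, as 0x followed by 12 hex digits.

152063387951341 in 48-bit hexadecimal is 0x8A4D0438E0ED.
Stored little-endian, the bytes at ascending addresses are ED E0 38 04 4D 8A.
Read back as big-endian, the last byte is least significant, giving 0xEDE038044D8A.

0xEDE038044D8A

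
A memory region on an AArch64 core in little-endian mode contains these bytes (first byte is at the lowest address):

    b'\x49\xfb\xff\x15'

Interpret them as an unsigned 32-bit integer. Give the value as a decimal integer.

In little-endian order the low byte comes first in memory.
Reassemble most-significant byte first: 15 FF FB 49 → 0x15FFFB49.
0x15FFFB49 = 369097545.

369097545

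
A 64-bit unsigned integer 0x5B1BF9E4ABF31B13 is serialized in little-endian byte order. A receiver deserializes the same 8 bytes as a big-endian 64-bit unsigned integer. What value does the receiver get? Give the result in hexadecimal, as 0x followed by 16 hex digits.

0x131BF3ABE4F91B5B

Stored little-endian, the bytes at ascending addresses are 13 1B F3 AB E4 F9 1B 5B.
Read back as big-endian, the last byte is least significant, giving 0x131BF3ABE4F91B5B.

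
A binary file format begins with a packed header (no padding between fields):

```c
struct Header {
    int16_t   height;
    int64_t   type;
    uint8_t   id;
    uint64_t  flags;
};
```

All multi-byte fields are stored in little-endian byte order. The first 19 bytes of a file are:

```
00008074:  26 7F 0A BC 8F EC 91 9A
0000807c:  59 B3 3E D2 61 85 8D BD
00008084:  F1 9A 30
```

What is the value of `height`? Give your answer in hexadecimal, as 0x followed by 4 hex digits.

`height` is the first field, at byte offset 0, occupying 2 bytes.
Bytes at offsets 0..1: 26 7F.
In little-endian order the low byte comes first in memory.
Reassemble most-significant byte first: 7F 26 → 0x7F26.

0x7F26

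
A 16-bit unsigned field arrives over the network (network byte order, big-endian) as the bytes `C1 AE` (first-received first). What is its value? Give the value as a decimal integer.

Big-endian: lowest address holds the most-significant byte.
The bytes are already most-significant first: 0xC1AE.
0xC1AE = 49582.

49582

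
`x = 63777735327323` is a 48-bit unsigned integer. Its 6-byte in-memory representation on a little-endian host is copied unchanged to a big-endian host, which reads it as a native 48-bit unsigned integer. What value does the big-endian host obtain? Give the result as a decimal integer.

63777735327323 in 48-bit hexadecimal is 0x3A0169423E5B.
Stored little-endian, the bytes at ascending addresses are 5B 3E 42 69 01 3A.
Read back as big-endian, the last byte is least significant, giving 0x5B3E4269013A.
0x5B3E4269013A = 100322960277818.

100322960277818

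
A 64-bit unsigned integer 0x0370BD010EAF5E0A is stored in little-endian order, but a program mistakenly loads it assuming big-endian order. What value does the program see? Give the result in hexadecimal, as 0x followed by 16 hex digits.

Stored little-endian, the bytes at ascending addresses are 0A 5E AF 0E 01 BD 70 03.
Read back as big-endian, the last byte is least significant, giving 0x0A5EAF0E01BD7003.

0x0A5EAF0E01BD7003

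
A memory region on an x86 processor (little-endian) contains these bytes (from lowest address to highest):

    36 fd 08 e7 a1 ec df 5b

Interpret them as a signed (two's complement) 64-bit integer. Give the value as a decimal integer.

6620270157367934262

In little-endian order the low byte comes first in memory.
Reassemble most-significant byte first: 5B DF EC A1 E7 08 FD 36 → 0x5BDFECA1E708FD36.
0x5BDFECA1E708FD36 = 6620270157367934262.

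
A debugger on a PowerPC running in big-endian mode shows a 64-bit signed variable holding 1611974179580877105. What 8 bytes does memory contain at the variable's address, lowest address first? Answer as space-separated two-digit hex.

1611974179580877105 in hexadecimal, padded to 64 bits, is 0x165EE1F9C9051931.
Split into bytes (most-significant first): 16 5E E1 F9 C9 05 19 31.
Big-endian stores the most-significant byte at the lowest address.
So the memory order matches the most-significant-first order: 16 5E E1 F9 C9 05 19 31.

16 5E E1 F9 C9 05 19 31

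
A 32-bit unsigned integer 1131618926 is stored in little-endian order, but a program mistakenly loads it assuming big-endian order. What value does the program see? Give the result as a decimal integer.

1847751491

1131618926 in 32-bit hexadecimal is 0x4373226E.
Stored little-endian, the bytes at ascending addresses are 6E 22 73 43.
Read back as big-endian, the last byte is least significant, giving 0x6E227343.
0x6E227343 = 1847751491.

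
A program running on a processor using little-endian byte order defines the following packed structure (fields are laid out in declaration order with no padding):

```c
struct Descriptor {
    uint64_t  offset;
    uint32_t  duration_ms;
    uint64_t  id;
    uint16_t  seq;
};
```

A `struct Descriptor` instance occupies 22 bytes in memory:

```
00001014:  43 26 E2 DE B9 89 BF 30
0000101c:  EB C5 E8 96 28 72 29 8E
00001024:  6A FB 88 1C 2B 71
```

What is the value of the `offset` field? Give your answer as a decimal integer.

3512677665773594179

`offset` is the first field, at byte offset 0, occupying 8 bytes.
Bytes at offsets 0..7: 43 26 E2 DE B9 89 BF 30.
In little-endian order the low byte comes first in memory.
Reassemble most-significant byte first: 30 BF 89 B9 DE E2 26 43 → 0x30BF89B9DEE22643.
0x30BF89B9DEE22643 = 3512677665773594179.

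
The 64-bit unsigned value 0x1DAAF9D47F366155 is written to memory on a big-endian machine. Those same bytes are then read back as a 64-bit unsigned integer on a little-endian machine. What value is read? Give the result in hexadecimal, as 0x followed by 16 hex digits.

0x5561367FD4F9AA1D

Stored big-endian, the bytes at ascending addresses are 1D AA F9 D4 7F 36 61 55.
Read back as little-endian, the first byte is least significant, giving 0x5561367FD4F9AA1D.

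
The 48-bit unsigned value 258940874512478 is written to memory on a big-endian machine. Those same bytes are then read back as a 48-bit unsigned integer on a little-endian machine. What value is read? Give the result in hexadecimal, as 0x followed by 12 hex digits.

0x5ED8D75E81EB

258940874512478 in 48-bit hexadecimal is 0xEB815ED7D85E.
Stored big-endian, the bytes at ascending addresses are EB 81 5E D7 D8 5E.
Read back as little-endian, the first byte is least significant, giving 0x5ED8D75E81EB.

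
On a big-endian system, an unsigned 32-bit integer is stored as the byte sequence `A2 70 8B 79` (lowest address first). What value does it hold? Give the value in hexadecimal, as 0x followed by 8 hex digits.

Big-endian stores the most-significant byte at the lowest address.
The bytes are already most-significant first: 0xA2708B79.

0xA2708B79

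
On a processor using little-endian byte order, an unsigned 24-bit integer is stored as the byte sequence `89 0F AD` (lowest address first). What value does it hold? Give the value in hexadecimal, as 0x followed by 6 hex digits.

0xAD0F89

In little-endian order the low byte comes first in memory.
Reassemble most-significant byte first: AD 0F 89 → 0xAD0F89.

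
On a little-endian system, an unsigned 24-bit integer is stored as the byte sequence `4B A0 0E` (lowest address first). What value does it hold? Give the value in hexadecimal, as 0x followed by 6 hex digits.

In little-endian order the low byte comes first in memory.
Reassemble most-significant byte first: 0E A0 4B → 0x0EA04B.

0x0EA04B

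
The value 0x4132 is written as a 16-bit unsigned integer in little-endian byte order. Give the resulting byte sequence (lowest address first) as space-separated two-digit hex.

32 41

Split into bytes (most-significant first): 41 32.
Little-endian: lowest address holds the least-significant byte.
So at ascending addresses the bytes are 32 41.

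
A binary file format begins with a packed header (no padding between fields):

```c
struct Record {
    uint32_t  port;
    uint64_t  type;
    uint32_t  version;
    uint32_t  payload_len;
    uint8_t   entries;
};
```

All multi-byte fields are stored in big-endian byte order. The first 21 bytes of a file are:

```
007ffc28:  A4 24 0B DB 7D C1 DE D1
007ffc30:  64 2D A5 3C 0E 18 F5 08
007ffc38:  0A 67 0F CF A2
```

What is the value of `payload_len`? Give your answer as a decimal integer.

`payload_len` follows `port` (4 B), `type` (8 B), `version` (4 B), so it starts at offset 4 + 8 + 4 = 16 and occupies 4 bytes.
Bytes at offsets 16..19: 0A 67 0F CF.
Big-endian: lowest address holds the most-significant byte.
The bytes are already most-significant first: 0x0A670FCF.
0x0A670FCF = 174526415.

174526415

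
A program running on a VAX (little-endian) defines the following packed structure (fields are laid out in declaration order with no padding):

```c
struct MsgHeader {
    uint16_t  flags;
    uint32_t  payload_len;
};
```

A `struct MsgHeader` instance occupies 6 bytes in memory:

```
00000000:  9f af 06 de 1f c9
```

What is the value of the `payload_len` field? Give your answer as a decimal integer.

3374308870

`payload_len` follows `flags` (2 bytes), so it starts at byte offset 2 and occupies 4 bytes.
Bytes at offsets 2..5: 06 DE 1F C9.
In little-endian order the low byte comes first in memory.
Reassemble most-significant byte first: C9 1F DE 06 → 0xC91FDE06.
0xC91FDE06 = 3374308870.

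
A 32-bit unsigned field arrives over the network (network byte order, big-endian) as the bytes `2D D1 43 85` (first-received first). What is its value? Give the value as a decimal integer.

Big-endian stores the most-significant byte at the lowest address.
The bytes are already most-significant first: 0x2DD14385.
0x2DD14385 = 768689029.

768689029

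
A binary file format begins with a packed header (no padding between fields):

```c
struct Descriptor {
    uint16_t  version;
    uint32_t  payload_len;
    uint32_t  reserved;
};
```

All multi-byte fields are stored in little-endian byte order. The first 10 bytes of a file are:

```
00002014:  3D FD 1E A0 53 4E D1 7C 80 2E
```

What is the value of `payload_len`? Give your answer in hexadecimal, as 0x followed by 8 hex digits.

0x4E53A01E

`payload_len` follows `version` (2 bytes), so it starts at byte offset 2 and occupies 4 bytes.
Bytes at offsets 2..5: 1E A0 53 4E.
In little-endian order the low byte comes first in memory.
Reassemble most-significant byte first: 4E 53 A0 1E → 0x4E53A01E.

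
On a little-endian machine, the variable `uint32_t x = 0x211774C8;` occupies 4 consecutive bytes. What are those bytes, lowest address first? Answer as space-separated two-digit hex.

Split into bytes (most-significant first): 21 17 74 C8.
In little-endian order the low byte comes first in memory.
So at ascending addresses the bytes are C8 74 17 21.

C8 74 17 21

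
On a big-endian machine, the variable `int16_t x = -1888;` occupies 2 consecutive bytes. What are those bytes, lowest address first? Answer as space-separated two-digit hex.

Two's complement of -1888 in 16 bits: 1888 = 0x0760; invert → 0xF89F; add 1 → 0xF8A0.
Split into bytes (most-significant first): F8 A0.
Big-endian: lowest address holds the most-significant byte.
So the memory order matches the most-significant-first order: F8 A0.

F8 A0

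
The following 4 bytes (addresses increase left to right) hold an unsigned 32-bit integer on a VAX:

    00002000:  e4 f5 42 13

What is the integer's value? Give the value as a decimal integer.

Little-endian: lowest address holds the least-significant byte.
Reassemble most-significant byte first: 13 42 F5 E4 → 0x1342F5E4.
0x1342F5E4 = 323155428.

323155428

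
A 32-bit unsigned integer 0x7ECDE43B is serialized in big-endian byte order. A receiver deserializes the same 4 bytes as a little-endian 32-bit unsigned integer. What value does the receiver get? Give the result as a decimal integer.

1004850558

Stored big-endian, the bytes at ascending addresses are 7E CD E4 3B.
Read back as little-endian, the first byte is least significant, giving 0x3BE4CD7E.
0x3BE4CD7E = 1004850558.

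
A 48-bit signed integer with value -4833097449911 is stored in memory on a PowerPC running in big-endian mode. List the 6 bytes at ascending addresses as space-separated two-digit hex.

Two's complement of -4833097449911 in 48 bits: 4833097449911 = 0x04654B0E81B7; invert → 0xFB9AB4F17E48; add 1 → 0xFB9AB4F17E49.
Split into bytes (most-significant first): FB 9A B4 F1 7E 49.
In big-endian order the high byte comes first in memory.
So the memory order matches the most-significant-first order: FB 9A B4 F1 7E 49.

FB 9A B4 F1 7E 49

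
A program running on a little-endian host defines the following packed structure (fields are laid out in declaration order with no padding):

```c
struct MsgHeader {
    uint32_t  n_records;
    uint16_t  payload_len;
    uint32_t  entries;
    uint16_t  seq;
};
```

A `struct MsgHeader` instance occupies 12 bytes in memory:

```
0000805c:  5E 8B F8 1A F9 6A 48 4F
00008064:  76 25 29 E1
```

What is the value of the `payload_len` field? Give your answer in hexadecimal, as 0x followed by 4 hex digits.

0x6AF9

`payload_len` follows `n_records` (4 bytes), so it starts at byte offset 4 and occupies 2 bytes.
Bytes at offsets 4..5: F9 6A.
Little-endian: lowest address holds the least-significant byte.
Reassemble most-significant byte first: 6A F9 → 0x6AF9.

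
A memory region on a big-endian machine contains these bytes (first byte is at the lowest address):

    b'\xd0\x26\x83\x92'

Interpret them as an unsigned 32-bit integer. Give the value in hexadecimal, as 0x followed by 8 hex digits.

Big-endian: lowest address holds the most-significant byte.
The bytes are already most-significant first: 0xD0268392.

0xD0268392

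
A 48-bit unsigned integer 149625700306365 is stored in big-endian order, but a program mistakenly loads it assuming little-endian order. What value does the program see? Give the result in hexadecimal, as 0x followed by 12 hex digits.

149625700306365 in 48-bit hexadecimal is 0x881572B74DBD.
Stored big-endian, the bytes at ascending addresses are 88 15 72 B7 4D BD.
Read back as little-endian, the first byte is least significant, giving 0xBD4DB7721588.

0xBD4DB7721588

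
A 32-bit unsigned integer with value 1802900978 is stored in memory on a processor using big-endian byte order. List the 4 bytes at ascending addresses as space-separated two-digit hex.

1802900978 in hexadecimal, padded to 32 bits, is 0x6B7615F2.
Split into bytes (most-significant first): 6B 76 15 F2.
In big-endian order the high byte comes first in memory.
So the memory order matches the most-significant-first order: 6B 76 15 F2.

6B 76 15 F2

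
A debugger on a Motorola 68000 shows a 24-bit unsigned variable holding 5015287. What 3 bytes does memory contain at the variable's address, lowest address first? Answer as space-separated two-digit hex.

5015287 in hexadecimal, padded to 24 bits, is 0x4C86F7.
Split into bytes (most-significant first): 4C 86 F7.
Big-endian stores the most-significant byte at the lowest address.
So the memory order matches the most-significant-first order: 4C 86 F7.

4C 86 F7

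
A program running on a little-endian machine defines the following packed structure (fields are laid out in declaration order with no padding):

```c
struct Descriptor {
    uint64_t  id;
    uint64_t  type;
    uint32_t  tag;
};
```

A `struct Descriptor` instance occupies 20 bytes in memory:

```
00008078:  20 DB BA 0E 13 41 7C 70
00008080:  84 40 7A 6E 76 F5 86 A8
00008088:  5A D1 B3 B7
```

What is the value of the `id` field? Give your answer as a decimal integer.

8105424979467361056

`id` is the first field, at byte offset 0, occupying 8 bytes.
Bytes at offsets 0..7: 20 DB BA 0E 13 41 7C 70.
Little-endian: lowest address holds the least-significant byte.
Reassemble most-significant byte first: 70 7C 41 13 0E BA DB 20 → 0x707C41130EBADB20.
0x707C41130EBADB20 = 8105424979467361056.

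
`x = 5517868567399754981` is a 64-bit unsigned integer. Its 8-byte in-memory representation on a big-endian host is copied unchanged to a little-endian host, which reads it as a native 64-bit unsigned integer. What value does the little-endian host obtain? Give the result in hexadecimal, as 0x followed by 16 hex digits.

0xE5EC27253A68934C

5517868567399754981 in 64-bit hexadecimal is 0x4C93683A2527ECE5.
Stored big-endian, the bytes at ascending addresses are 4C 93 68 3A 25 27 EC E5.
Read back as little-endian, the first byte is least significant, giving 0xE5EC27253A68934C.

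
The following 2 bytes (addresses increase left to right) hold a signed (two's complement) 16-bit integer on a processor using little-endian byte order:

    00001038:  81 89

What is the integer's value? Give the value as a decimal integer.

-30335

Little-endian stores the least-significant byte at the lowest address.
Reassemble most-significant byte first: 89 81 → 0x8981.
Top bit is set, so as a signed 16-bit value this is 0x8981 − 2^16 = -30335.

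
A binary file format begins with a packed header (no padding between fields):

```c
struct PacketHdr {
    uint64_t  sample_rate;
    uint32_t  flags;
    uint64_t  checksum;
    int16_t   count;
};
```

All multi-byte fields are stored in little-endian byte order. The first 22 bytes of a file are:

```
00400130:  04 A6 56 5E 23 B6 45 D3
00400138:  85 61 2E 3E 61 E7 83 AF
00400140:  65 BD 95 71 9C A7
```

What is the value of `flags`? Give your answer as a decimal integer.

1043227013

`flags` follows `sample_rate` (8 bytes), so it starts at byte offset 8 and occupies 4 bytes.
Bytes at offsets 8..11: 85 61 2E 3E.
In little-endian order the low byte comes first in memory.
Reassemble most-significant byte first: 3E 2E 61 85 → 0x3E2E6185.
0x3E2E6185 = 1043227013.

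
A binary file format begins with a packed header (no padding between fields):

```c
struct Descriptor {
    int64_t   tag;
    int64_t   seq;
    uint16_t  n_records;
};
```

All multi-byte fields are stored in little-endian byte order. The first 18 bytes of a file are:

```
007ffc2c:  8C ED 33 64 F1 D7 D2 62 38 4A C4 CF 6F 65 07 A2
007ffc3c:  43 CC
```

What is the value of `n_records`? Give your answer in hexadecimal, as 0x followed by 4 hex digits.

0xCC43

`n_records` follows `tag` (8 B), `seq` (8 B), so it starts at offset 8 + 8 = 16 and occupies 2 bytes.
Bytes at offsets 16..17: 43 CC.
Little-endian: lowest address holds the least-significant byte.
Reassemble most-significant byte first: CC 43 → 0xCC43.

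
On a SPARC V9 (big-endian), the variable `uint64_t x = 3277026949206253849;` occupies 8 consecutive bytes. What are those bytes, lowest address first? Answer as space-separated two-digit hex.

3277026949206253849 in hexadecimal, padded to 64 bits, is 0x2D7A56A5DAD22119.
Split into bytes (most-significant first): 2D 7A 56 A5 DA D2 21 19.
Big-endian stores the most-significant byte at the lowest address.
So the memory order matches the most-significant-first order: 2D 7A 56 A5 DA D2 21 19.

2D 7A 56 A5 DA D2 21 19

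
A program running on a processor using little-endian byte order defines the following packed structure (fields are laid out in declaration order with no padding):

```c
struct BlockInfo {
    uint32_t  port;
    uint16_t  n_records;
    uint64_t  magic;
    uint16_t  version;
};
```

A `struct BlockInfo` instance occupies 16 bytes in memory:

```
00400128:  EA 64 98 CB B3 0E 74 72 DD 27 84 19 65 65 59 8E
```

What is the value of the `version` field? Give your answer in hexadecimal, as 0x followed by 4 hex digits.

`version` follows `port` (4 B), `n_records` (2 B), `magic` (8 B), so it starts at offset 4 + 2 + 8 = 14 and occupies 2 bytes.
Bytes at offsets 14..15: 59 8E.
Little-endian stores the least-significant byte at the lowest address.
Reassemble most-significant byte first: 8E 59 → 0x8E59.

0x8E59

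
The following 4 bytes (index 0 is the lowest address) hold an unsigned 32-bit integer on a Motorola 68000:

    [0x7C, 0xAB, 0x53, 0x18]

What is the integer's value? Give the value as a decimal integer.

2091602712

In big-endian order the high byte comes first in memory.
The bytes are already most-significant first: 0x7CAB5318.
0x7CAB5318 = 2091602712.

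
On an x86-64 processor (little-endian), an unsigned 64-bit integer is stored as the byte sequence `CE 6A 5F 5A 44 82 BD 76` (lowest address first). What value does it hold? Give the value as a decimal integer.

8556138097159400142

Little-endian: lowest address holds the least-significant byte.
Reassemble most-significant byte first: 76 BD 82 44 5A 5F 6A CE → 0x76BD82445A5F6ACE.
0x76BD82445A5F6ACE = 8556138097159400142.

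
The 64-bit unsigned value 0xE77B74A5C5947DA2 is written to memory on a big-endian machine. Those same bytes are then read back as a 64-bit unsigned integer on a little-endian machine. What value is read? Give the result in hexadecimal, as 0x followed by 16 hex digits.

Stored big-endian, the bytes at ascending addresses are E7 7B 74 A5 C5 94 7D A2.
Read back as little-endian, the first byte is least significant, giving 0xA27D94C5A5747BE7.

0xA27D94C5A5747BE7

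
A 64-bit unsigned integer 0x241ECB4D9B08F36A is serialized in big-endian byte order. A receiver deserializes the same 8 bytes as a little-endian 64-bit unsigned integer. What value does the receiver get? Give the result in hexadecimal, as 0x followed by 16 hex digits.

Stored big-endian, the bytes at ascending addresses are 24 1E CB 4D 9B 08 F3 6A.
Read back as little-endian, the first byte is least significant, giving 0x6AF3089B4DCB1E24.

0x6AF3089B4DCB1E24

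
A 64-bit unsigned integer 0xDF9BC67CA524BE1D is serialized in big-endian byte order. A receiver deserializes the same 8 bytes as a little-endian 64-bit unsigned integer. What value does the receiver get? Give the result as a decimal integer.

2143190765856529375

Stored big-endian, the bytes at ascending addresses are DF 9B C6 7C A5 24 BE 1D.
Read back as little-endian, the first byte is least significant, giving 0x1DBE24A57CC69BDF.
0x1DBE24A57CC69BDF = 2143190765856529375.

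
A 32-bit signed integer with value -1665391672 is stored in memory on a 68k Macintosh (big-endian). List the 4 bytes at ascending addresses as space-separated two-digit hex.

Two's complement of -1665391672 in 32 bits: 1665391672 = 0x6343DC38; invert → 0x9CBC23C7; add 1 → 0x9CBC23C8.
Split into bytes (most-significant first): 9C BC 23 C8.
In big-endian order the high byte comes first in memory.
So the memory order matches the most-significant-first order: 9C BC 23 C8.

9C BC 23 C8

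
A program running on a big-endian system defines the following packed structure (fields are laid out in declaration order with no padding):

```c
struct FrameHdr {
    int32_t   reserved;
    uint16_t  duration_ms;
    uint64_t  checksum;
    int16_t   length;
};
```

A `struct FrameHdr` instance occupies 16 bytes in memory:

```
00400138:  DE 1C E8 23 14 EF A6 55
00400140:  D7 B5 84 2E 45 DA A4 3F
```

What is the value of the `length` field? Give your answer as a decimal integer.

-23489

`length` follows `reserved` (4 B), `duration_ms` (2 B), `checksum` (8 B), so it starts at offset 4 + 2 + 8 = 14 and occupies 2 bytes.
Bytes at offsets 14..15: A4 3F.
Big-endian: lowest address holds the most-significant byte.
The bytes are already most-significant first: 0xA43F.
Top bit is set, so as a signed 16-bit value this is 0xA43F − 2^16 = -23489.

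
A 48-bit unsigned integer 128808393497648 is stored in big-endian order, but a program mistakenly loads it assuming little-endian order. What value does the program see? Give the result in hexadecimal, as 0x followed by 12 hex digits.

128808393497648 in 48-bit hexadecimal is 0x75268A89DC30.
Stored big-endian, the bytes at ascending addresses are 75 26 8A 89 DC 30.
Read back as little-endian, the first byte is least significant, giving 0x30DC898A2675.

0x30DC898A2675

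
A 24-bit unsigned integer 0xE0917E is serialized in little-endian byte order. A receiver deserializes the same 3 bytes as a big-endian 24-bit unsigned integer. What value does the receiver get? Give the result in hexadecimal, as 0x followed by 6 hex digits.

Stored little-endian, the bytes at ascending addresses are 7E 91 E0.
Read back as big-endian, the last byte is least significant, giving 0x7E91E0.

0x7E91E0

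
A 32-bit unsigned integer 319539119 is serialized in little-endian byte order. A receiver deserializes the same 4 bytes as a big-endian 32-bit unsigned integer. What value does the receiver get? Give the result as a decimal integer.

2949057299

319539119 in 32-bit hexadecimal is 0x130BC7AF.
Stored little-endian, the bytes at ascending addresses are AF C7 0B 13.
Read back as big-endian, the last byte is least significant, giving 0xAFC70B13.
0xAFC70B13 = 2949057299.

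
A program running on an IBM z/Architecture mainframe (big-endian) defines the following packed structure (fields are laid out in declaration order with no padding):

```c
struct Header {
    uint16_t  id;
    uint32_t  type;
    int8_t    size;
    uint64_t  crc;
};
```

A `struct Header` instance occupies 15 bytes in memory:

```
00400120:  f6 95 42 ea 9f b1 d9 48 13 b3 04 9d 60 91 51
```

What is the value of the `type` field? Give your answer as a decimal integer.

`type` follows `id` (2 bytes), so it starts at byte offset 2 and occupies 4 bytes.
Bytes at offsets 2..5: 42 EA 9F B1.
Big-endian: lowest address holds the most-significant byte.
The bytes are already most-significant first: 0x42EA9FB1.
0x42EA9FB1 = 1122672561.

1122672561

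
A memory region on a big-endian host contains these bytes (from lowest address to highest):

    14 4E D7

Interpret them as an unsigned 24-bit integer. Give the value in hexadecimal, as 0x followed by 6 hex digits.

0x144ED7

Big-endian stores the most-significant byte at the lowest address.
The bytes are already most-significant first: 0x144ED7.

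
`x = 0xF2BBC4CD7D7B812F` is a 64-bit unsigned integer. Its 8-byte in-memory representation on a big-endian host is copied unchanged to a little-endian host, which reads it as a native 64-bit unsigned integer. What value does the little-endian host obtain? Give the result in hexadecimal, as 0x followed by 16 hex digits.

0x2F817B7DCDC4BBF2

Stored big-endian, the bytes at ascending addresses are F2 BB C4 CD 7D 7B 81 2F.
Read back as little-endian, the first byte is least significant, giving 0x2F817B7DCDC4BBF2.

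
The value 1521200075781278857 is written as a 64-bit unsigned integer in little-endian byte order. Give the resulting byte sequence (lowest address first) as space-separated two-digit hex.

1521200075781278857 in hexadecimal, padded to 64 bits, is 0x151C6368C53D8C89.
Split into bytes (most-significant first): 15 1C 63 68 C5 3D 8C 89.
In little-endian order the low byte comes first in memory.
So at ascending addresses the bytes are 89 8C 3D C5 68 63 1C 15.

89 8C 3D C5 68 63 1C 15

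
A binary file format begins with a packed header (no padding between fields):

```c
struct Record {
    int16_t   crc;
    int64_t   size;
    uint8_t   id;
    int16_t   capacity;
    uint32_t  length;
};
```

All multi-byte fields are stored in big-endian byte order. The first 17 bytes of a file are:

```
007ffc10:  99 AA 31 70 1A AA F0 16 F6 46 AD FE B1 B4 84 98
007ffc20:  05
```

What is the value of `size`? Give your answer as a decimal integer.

`size` follows `crc` (2 bytes), so it starts at byte offset 2 and occupies 8 bytes.
Bytes at offsets 2..9: 31 70 1A AA F0 16 F6 46.
Big-endian stores the most-significant byte at the lowest address.
The bytes are already most-significant first: 0x31701AAAF016F646.
0x31701AAAF016F646 = 3562376626724861510.

3562376626724861510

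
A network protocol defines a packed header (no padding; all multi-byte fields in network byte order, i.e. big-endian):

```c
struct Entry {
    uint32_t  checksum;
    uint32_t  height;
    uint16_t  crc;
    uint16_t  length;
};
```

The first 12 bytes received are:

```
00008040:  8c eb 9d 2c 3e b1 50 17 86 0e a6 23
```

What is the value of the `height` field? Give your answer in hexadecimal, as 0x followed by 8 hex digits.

`height` follows `checksum` (4 bytes), so it starts at byte offset 4 and occupies 4 bytes.
Bytes at offsets 4..7: 3E B1 50 17.
In big-endian order the high byte comes first in memory.
The bytes are already most-significant first: 0x3EB15017.

0x3EB15017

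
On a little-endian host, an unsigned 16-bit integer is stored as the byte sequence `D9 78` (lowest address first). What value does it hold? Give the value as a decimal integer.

In little-endian order the low byte comes first in memory.
Reassemble most-significant byte first: 78 D9 → 0x78D9.
0x78D9 = 30937.

30937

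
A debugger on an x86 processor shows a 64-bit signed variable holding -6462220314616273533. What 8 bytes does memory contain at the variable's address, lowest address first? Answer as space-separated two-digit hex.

83 E5 FB B6 DC 94 51 A6

Two's complement of -6462220314616273533 in 64 bits: 6462220314616273533 = 0x59AE6B2349041A7D; invert → 0xA65194DCB6FBE582; add 1 → 0xA65194DCB6FBE583.
Split into bytes (most-significant first): A6 51 94 DC B6 FB E5 83.
Little-endian stores the least-significant byte at the lowest address.
So at ascending addresses the bytes are 83 E5 FB B6 DC 94 51 A6.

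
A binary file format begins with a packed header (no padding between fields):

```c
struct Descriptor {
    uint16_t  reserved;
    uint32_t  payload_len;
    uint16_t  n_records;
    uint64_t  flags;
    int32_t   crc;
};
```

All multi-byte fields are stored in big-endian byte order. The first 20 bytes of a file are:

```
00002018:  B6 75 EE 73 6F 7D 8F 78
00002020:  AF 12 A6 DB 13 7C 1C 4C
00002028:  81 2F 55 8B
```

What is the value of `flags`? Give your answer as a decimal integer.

12615328966073130060

`flags` follows `reserved` (2 B), `payload_len` (4 B), `n_records` (2 B), so it starts at offset 2 + 4 + 2 = 8 and occupies 8 bytes.
Bytes at offsets 8..15: AF 12 A6 DB 13 7C 1C 4C.
Big-endian stores the most-significant byte at the lowest address.
The bytes are already most-significant first: 0xAF12A6DB137C1C4C.
0xAF12A6DB137C1C4C = 12615328966073130060.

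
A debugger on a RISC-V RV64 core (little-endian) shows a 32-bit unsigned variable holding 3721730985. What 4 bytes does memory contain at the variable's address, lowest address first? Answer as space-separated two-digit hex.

A9 1B D5 DD

3721730985 in hexadecimal, padded to 32 bits, is 0xDDD51BA9.
Split into bytes (most-significant first): DD D5 1B A9.
In little-endian order the low byte comes first in memory.
So at ascending addresses the bytes are A9 1B D5 DD.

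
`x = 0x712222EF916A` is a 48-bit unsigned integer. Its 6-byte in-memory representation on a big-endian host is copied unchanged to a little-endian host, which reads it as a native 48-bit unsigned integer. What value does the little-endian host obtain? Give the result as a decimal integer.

117175014793841

Stored big-endian, the bytes at ascending addresses are 71 22 22 EF 91 6A.
Read back as little-endian, the first byte is least significant, giving 0x6A91EF222271.
0x6A91EF222271 = 117175014793841.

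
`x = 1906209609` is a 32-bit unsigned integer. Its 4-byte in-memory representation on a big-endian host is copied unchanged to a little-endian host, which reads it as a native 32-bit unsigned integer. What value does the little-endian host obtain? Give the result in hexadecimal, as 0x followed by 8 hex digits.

1906209609 in 32-bit hexadecimal is 0x719E7349.
Stored big-endian, the bytes at ascending addresses are 71 9E 73 49.
Read back as little-endian, the first byte is least significant, giving 0x49739E71.

0x49739E71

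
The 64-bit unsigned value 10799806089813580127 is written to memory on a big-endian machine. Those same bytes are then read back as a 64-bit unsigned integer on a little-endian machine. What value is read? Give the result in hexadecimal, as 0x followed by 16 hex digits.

0x5F59703A6B9EE095

10799806089813580127 in 64-bit hexadecimal is 0x95E09E6B3A70595F.
Stored big-endian, the bytes at ascending addresses are 95 E0 9E 6B 3A 70 59 5F.
Read back as little-endian, the first byte is least significant, giving 0x5F59703A6B9EE095.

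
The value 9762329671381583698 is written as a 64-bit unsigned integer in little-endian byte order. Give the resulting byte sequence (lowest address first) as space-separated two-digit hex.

9762329671381583698 in hexadecimal, padded to 64 bits, is 0x877AC31CF2F48752.
Split into bytes (most-significant first): 87 7A C3 1C F2 F4 87 52.
In little-endian order the low byte comes first in memory.
So at ascending addresses the bytes are 52 87 F4 F2 1C C3 7A 87.

52 87 F4 F2 1C C3 7A 87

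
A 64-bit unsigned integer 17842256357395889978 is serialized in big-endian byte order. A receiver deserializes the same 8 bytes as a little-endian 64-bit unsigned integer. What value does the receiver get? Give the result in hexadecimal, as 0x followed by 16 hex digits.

17842256357395889978 in 64-bit hexadecimal is 0xF79C6D9FEE097F3A.
Stored big-endian, the bytes at ascending addresses are F7 9C 6D 9F EE 09 7F 3A.
Read back as little-endian, the first byte is least significant, giving 0x3A7F09EE9F6D9CF7.

0x3A7F09EE9F6D9CF7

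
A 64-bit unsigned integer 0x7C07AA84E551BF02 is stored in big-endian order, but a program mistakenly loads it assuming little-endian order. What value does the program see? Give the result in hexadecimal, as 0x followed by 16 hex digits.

Stored big-endian, the bytes at ascending addresses are 7C 07 AA 84 E5 51 BF 02.
Read back as little-endian, the first byte is least significant, giving 0x02BF51E584AA077C.

0x02BF51E584AA077C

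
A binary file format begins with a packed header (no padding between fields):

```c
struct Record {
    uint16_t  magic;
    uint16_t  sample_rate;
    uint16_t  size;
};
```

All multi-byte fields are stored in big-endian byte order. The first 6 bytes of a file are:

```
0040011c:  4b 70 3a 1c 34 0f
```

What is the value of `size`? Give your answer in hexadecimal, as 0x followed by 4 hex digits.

`size` follows `magic` (2 B), `sample_rate` (2 B), so it starts at offset 2 + 2 = 4 and occupies 2 bytes.
Bytes at offsets 4..5: 34 0F.
Big-endian: lowest address holds the most-significant byte.
The bytes are already most-significant first: 0x340F.

0x340F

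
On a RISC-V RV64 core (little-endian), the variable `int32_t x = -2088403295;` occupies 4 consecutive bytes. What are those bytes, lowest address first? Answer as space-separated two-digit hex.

A1 7E 85 83

Two's complement of -2088403295 in 32 bits: 2088403295 = 0x7C7A815F; invert → 0x83857EA0; add 1 → 0x83857EA1.
Split into bytes (most-significant first): 83 85 7E A1.
In little-endian order the low byte comes first in memory.
So at ascending addresses the bytes are A1 7E 85 83.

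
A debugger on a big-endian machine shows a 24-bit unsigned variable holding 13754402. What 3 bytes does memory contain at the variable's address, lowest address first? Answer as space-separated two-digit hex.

D1 E0 22

13754402 in hexadecimal, padded to 24 bits, is 0xD1E022.
Split into bytes (most-significant first): D1 E0 22.
In big-endian order the high byte comes first in memory.
So the memory order matches the most-significant-first order: D1 E0 22.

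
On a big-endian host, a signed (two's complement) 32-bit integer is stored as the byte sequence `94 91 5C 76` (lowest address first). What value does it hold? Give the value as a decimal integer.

Big-endian stores the most-significant byte at the lowest address.
The bytes are already most-significant first: 0x94915C76.
Top bit is set, so as a signed 32-bit value this is 0x94915C76 − 2^32 = -1802412938.

-1802412938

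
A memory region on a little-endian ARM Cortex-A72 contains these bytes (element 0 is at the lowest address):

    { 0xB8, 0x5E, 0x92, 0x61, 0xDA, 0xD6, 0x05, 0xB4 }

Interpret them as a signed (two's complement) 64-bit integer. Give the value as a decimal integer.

-5474733538570772808

Little-endian stores the least-significant byte at the lowest address.
Reassemble most-significant byte first: B4 05 D6 DA 61 92 5E B8 → 0xB405D6DA61925EB8.
Top bit is set, so as a signed 64-bit value this is 0xB405D6DA61925EB8 − 2^64 = -5474733538570772808.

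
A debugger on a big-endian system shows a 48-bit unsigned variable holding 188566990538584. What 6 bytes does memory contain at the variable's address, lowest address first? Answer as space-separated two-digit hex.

AB 80 2C 7C C7 58

188566990538584 in hexadecimal, padded to 48 bits, is 0xAB802C7CC758.
Split into bytes (most-significant first): AB 80 2C 7C C7 58.
In big-endian order the high byte comes first in memory.
So the memory order matches the most-significant-first order: AB 80 2C 7C C7 58.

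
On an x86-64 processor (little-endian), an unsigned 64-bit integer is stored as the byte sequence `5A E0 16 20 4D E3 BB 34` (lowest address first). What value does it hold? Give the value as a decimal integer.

In little-endian order the low byte comes first in memory.
Reassemble most-significant byte first: 34 BB E3 4D 20 16 E0 5A → 0x34BBE34D2016E05A.
0x34BBE34D2016E05A = 3799880631007502426.

3799880631007502426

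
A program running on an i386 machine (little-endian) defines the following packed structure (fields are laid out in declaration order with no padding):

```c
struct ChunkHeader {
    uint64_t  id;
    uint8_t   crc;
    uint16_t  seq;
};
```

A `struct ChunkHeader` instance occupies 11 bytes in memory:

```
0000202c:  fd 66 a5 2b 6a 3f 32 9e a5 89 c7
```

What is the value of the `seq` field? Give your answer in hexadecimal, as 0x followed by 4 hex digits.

0xC789

`seq` follows `id` (8 B), `crc` (1 B), so it starts at offset 8 + 1 = 9 and occupies 2 bytes.
Bytes at offsets 9..10: 89 C7.
In little-endian order the low byte comes first in memory.
Reassemble most-significant byte first: C7 89 → 0xC789.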